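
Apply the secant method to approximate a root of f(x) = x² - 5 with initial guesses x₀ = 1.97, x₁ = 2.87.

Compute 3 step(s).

f(x) = x² - 5
x₀ = 1.97, x₁ = 2.87

Secant formula: x_{n+1} = x_n - f(x_n)(x_n - x_{n-1})/(f(x_n) - f(x_{n-1}))

Iteration 1:
  f(1.970000) = -1.119100
  f(2.870000) = 3.236900
  x_2 = 2.870000 - 3.236900×(2.870000 - 1.970000)/(3.236900 - (-1.119100))
       = 2.201219
Iteration 2:
  f(2.870000) = 3.236900
  f(2.201219) = -0.154635
  x_3 = 2.201219 - (-0.154635)×(2.201219 - 2.870000)/(-0.154635 - 3.236900)
       = 2.231712
Iteration 3:
  f(2.201219) = -0.154635
  f(2.231712) = -0.019463
  x_4 = 2.231712 - (-0.019463)×(2.231712 - 2.201219)/(-0.019463 - (-0.154635))
       = 2.236102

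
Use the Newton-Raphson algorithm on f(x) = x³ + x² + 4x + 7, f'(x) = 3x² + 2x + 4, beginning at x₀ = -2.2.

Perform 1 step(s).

f(x) = x³ + x² + 4x + 7
f'(x) = 3x² + 2x + 4
x₀ = -2.2

Newton-Raphson formula: x_{n+1} = x_n - f(x_n)/f'(x_n)

Iteration 1:
  f(-2.200000) = -7.608000
  f'(-2.200000) = 14.120000
  x_1 = -2.200000 - (-7.608000)/14.120000 = -1.661190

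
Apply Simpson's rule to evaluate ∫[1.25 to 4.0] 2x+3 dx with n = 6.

f(x) = 2x+3
a = 1.25, b = 4.0, n = 6
h = (b - a)/n = 0.458333

Simpson's rule: (h/3)[f(x₀) + 4f(x₁) + 2f(x₂) + ... + f(xₙ)]

x_0 = 1.2500, f(x_0) = 5.500000, coefficient = 1
x_1 = 1.7083, f(x_1) = 6.416667, coefficient = 4
x_2 = 2.1667, f(x_2) = 7.333333, coefficient = 2
x_3 = 2.6250, f(x_3) = 8.250000, coefficient = 4
x_4 = 3.0833, f(x_4) = 9.166667, coefficient = 2
x_5 = 3.5417, f(x_5) = 10.083333, coefficient = 4
x_6 = 4.0000, f(x_6) = 11.000000, coefficient = 1

I ≈ (0.458333/3) × 148.500000 = 22.687500
Exact value: 22.687500
Error: 0.000000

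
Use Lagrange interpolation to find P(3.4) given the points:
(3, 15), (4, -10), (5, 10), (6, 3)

Lagrange interpolation formula:
P(x) = Σ yᵢ × Lᵢ(x)
where Lᵢ(x) = Π_{j≠i} (x - xⱼ)/(xᵢ - xⱼ)

L_0(3.4) = (3.4 - 4)/(3 - 4) × (3.4 - 5)/(3 - 5) × (3.4 - 6)/(3 - 6) = 0.416000
L_1(3.4) = (3.4 - 3)/(4 - 3) × (3.4 - 5)/(4 - 5) × (3.4 - 6)/(4 - 6) = 0.832000
L_2(3.4) = (3.4 - 3)/(5 - 3) × (3.4 - 4)/(5 - 4) × (3.4 - 6)/(5 - 6) = -0.312000
L_3(3.4) = (3.4 - 3)/(6 - 3) × (3.4 - 4)/(6 - 4) × (3.4 - 5)/(6 - 5) = 0.064000

P(3.4) = 15×L_0(3.4) + (-10)×L_1(3.4) + 10×L_2(3.4) + 3×L_3(3.4)
P(3.4) = -5.008000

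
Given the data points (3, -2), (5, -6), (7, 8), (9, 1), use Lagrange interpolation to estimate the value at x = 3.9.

Lagrange interpolation formula:
P(x) = Σ yᵢ × Lᵢ(x)
where Lᵢ(x) = Π_{j≠i} (x - xⱼ)/(xᵢ - xⱼ)

L_0(3.9) = (3.9 - 5)/(3 - 5) × (3.9 - 7)/(3 - 7) × (3.9 - 9)/(3 - 9) = 0.362313
L_1(3.9) = (3.9 - 3)/(5 - 3) × (3.9 - 7)/(5 - 7) × (3.9 - 9)/(5 - 9) = 0.889312
L_2(3.9) = (3.9 - 3)/(7 - 3) × (3.9 - 5)/(7 - 5) × (3.9 - 9)/(7 - 9) = -0.315562
L_3(3.9) = (3.9 - 3)/(9 - 3) × (3.9 - 5)/(9 - 5) × (3.9 - 7)/(9 - 7) = 0.063938

P(3.9) = (-2)×L_0(3.9) + (-6)×L_1(3.9) + 8×L_2(3.9) + 1×L_3(3.9)
P(3.9) = -8.521062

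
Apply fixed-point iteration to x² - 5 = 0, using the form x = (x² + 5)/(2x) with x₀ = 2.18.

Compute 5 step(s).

Equation: x² - 5 = 0
Fixed-point form: x = (x² + 5)/(2x)
x₀ = 2.18

x_1 = g(2.180000) = 2.236789
x_2 = g(2.236789) = 2.236068
x_3 = g(2.236068) = 2.236068
x_4 = g(2.236068) = 2.236068
x_5 = g(2.236068) = 2.236068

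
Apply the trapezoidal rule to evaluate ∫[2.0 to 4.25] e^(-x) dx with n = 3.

f(x) = e^(-x)
a = 2.0, b = 4.25, n = 3
h = (b - a)/n = 0.750000

Trapezoidal rule: (h/2)[f(x₀) + 2f(x₁) + 2f(x₂) + ... + f(xₙ)]

x_0 = 2.0000, f(x_0) = 0.135335, coefficient = 1
x_1 = 2.7500, f(x_1) = 0.063928, coefficient = 2
x_2 = 3.5000, f(x_2) = 0.030197, coefficient = 2
x_3 = 4.2500, f(x_3) = 0.014264, coefficient = 1

I ≈ (0.750000/2) × 0.337850 = 0.126694
Exact value: 0.121071
Error: 0.005623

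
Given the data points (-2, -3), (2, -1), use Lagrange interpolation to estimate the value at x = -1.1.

Lagrange interpolation formula:
P(x) = Σ yᵢ × Lᵢ(x)
where Lᵢ(x) = Π_{j≠i} (x - xⱼ)/(xᵢ - xⱼ)

L_0(-1.1) = (-1.1 - 2)/(-2 - 2) = 0.775000
L_1(-1.1) = (-1.1 - (-2))/(2 - (-2)) = 0.225000

P(-1.1) = (-3)×L_0(-1.1) + (-1)×L_1(-1.1)
P(-1.1) = -2.550000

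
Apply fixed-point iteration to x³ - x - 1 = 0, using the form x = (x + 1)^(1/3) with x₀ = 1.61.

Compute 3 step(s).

Equation: x³ - x - 1 = 0
Fixed-point form: x = (x + 1)^(1/3)
x₀ = 1.61

x_1 = g(1.610000) = 1.376830
x_2 = g(1.376830) = 1.334543
x_3 = g(1.334543) = 1.326582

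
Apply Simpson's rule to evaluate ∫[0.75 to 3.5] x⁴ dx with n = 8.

f(x) = x⁴
a = 0.75, b = 3.5, n = 8
h = (b - a)/n = 0.343750

Simpson's rule: (h/3)[f(x₀) + 4f(x₁) + 2f(x₂) + ... + f(xₙ)]

x_0 = 0.7500, f(x_0) = 0.316406, coefficient = 1
x_1 = 1.0938, f(x_1) = 1.431108, coefficient = 4
x_2 = 1.4375, f(x_2) = 4.270035, coefficient = 2
x_3 = 1.7812, f(x_3) = 10.066987, coefficient = 4
x_4 = 2.1250, f(x_4) = 20.390869, coefficient = 2
x_5 = 2.4688, f(x_5) = 37.145692, coefficient = 4
x_6 = 2.8125, f(x_6) = 62.570572, coefficient = 2
x_7 = 3.1562, f(x_7) = 99.239732, coefficient = 4
x_8 = 3.5000, f(x_8) = 150.062500, coefficient = 1

I ≈ (0.343750/3) × 916.375931 = 105.001409
Exact value: 104.996289
Error: 0.005120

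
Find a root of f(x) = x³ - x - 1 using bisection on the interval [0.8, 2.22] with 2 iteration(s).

f(x) = x³ - x - 1
Initial interval: [0.8, 2.22]

Iteration 1:
  c_1 = (0.800000 + 2.220000)/2 = 1.510000
  f(c_1) = f(1.510000) = 0.932951
  f(a) × f(c) < 0, new interval: [0.800000, 1.510000]
Iteration 2:
  c_2 = (0.800000 + 1.510000)/2 = 1.155000
  f(c_2) = f(1.155000) = -0.614201
  f(a) × f(c) ≥ 0, new interval: [1.155000, 1.510000]

After 2 iteration(s), the approximation is c_2 = 1.155000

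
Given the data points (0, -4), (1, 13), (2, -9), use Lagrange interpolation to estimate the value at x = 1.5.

Lagrange interpolation formula:
P(x) = Σ yᵢ × Lᵢ(x)
where Lᵢ(x) = Π_{j≠i} (x - xⱼ)/(xᵢ - xⱼ)

L_0(1.5) = (1.5 - 1)/(0 - 1) × (1.5 - 2)/(0 - 2) = -0.125000
L_1(1.5) = (1.5 - 0)/(1 - 0) × (1.5 - 2)/(1 - 2) = 0.750000
L_2(1.5) = (1.5 - 0)/(2 - 0) × (1.5 - 1)/(2 - 1) = 0.375000

P(1.5) = (-4)×L_0(1.5) + 13×L_1(1.5) + (-9)×L_2(1.5)
P(1.5) = 6.875000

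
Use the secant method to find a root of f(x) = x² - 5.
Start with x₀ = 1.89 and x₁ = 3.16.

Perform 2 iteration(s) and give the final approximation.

f(x) = x² - 5
x₀ = 1.89, x₁ = 3.16

Secant formula: x_{n+1} = x_n - f(x_n)(x_n - x_{n-1})/(f(x_n) - f(x_{n-1}))

Iteration 1:
  f(1.890000) = -1.427900
  f(3.160000) = 4.985600
  x_2 = 3.160000 - 4.985600×(3.160000 - 1.890000)/(4.985600 - (-1.427900))
       = 2.172752
Iteration 2:
  f(3.160000) = 4.985600
  f(2.172752) = -0.279147
  x_3 = 2.172752 - (-0.279147)×(2.172752 - 3.160000)/(-0.279147 - 4.985600)
       = 2.225098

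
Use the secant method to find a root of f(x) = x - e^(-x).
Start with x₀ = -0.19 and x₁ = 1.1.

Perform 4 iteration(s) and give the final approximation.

f(x) = x - e^(-x)
x₀ = -0.19, x₁ = 1.1

Secant formula: x_{n+1} = x_n - f(x_n)(x_n - x_{n-1})/(f(x_n) - f(x_{n-1}))

Iteration 1:
  f(-0.190000) = -1.399250
  f(1.100000) = 0.767129
  x_2 = 1.100000 - 0.767129×(1.100000 - (-0.190000))/(0.767129 - (-1.399250))
       = 0.643202
Iteration 2:
  f(1.100000) = 0.767129
  f(0.643202) = 0.117596
  x_3 = 0.643202 - 0.117596×(0.643202 - 1.100000)/(0.117596 - 0.767129)
       = 0.560501
Iteration 3:
  f(0.643202) = 0.117596
  f(0.560501) = -0.010423
  x_4 = 0.560501 - (-0.010423)×(0.560501 - 0.643202)/(-0.010423 - 0.117596)
       = 0.567234
Iteration 4:
  f(0.560501) = -0.010423
  f(0.567234) = 0.000142
  x_5 = 0.567234 - 0.000142×(0.567234 - 0.560501)/(0.000142 - (-0.010423))
       = 0.567143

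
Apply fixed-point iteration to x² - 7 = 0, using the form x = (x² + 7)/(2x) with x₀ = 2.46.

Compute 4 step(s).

Equation: x² - 7 = 0
Fixed-point form: x = (x² + 7)/(2x)
x₀ = 2.46

x_1 = g(2.460000) = 2.652764
x_2 = g(2.652764) = 2.645761
x_3 = g(2.645761) = 2.645751
x_4 = g(2.645751) = 2.645751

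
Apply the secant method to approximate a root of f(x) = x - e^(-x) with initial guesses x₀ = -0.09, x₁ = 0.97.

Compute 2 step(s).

f(x) = x - e^(-x)
x₀ = -0.09, x₁ = 0.97

Secant formula: x_{n+1} = x_n - f(x_n)(x_n - x_{n-1})/(f(x_n) - f(x_{n-1}))

Iteration 1:
  f(-0.090000) = -1.184174
  f(0.970000) = 0.590917
  x_2 = 0.970000 - 0.590917×(0.970000 - (-0.090000))/(0.590917 - (-1.184174))
       = 0.617133
Iteration 2:
  f(0.970000) = 0.590917
  f(0.617133) = 0.077643
  x_3 = 0.617133 - 0.077643×(0.617133 - 0.970000)/(0.077643 - 0.590917)
       = 0.563754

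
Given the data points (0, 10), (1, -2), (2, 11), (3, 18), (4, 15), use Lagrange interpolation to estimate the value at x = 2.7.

Lagrange interpolation formula:
P(x) = Σ yᵢ × Lᵢ(x)
where Lᵢ(x) = Π_{j≠i} (x - xⱼ)/(xᵢ - xⱼ)

L_0(2.7) = (2.7 - 1)/(0 - 1) × (2.7 - 2)/(0 - 2) × (2.7 - 3)/(0 - 3) × (2.7 - 4)/(0 - 4) = 0.019337
L_1(2.7) = (2.7 - 0)/(1 - 0) × (2.7 - 2)/(1 - 2) × (2.7 - 3)/(1 - 3) × (2.7 - 4)/(1 - 4) = -0.122850
L_2(2.7) = (2.7 - 0)/(2 - 0) × (2.7 - 1)/(2 - 1) × (2.7 - 3)/(2 - 3) × (2.7 - 4)/(2 - 4) = 0.447525
L_3(2.7) = (2.7 - 0)/(3 - 0) × (2.7 - 1)/(3 - 1) × (2.7 - 2)/(3 - 2) × (2.7 - 4)/(3 - 4) = 0.696150
L_4(2.7) = (2.7 - 0)/(4 - 0) × (2.7 - 1)/(4 - 1) × (2.7 - 2)/(4 - 2) × (2.7 - 3)/(4 - 3) = -0.040162

P(2.7) = 10×L_0(2.7) + (-2)×L_1(2.7) + 11×L_2(2.7) + 18×L_3(2.7) + 15×L_4(2.7)
P(2.7) = 17.290112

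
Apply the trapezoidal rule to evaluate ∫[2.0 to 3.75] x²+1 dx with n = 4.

f(x) = x²+1
a = 2.0, b = 3.75, n = 4
h = (b - a)/n = 0.437500

Trapezoidal rule: (h/2)[f(x₀) + 2f(x₁) + 2f(x₂) + ... + f(xₙ)]

x_0 = 2.0000, f(x_0) = 5.000000, coefficient = 1
x_1 = 2.4375, f(x_1) = 6.941406, coefficient = 2
x_2 = 2.8750, f(x_2) = 9.265625, coefficient = 2
x_3 = 3.3125, f(x_3) = 11.972656, coefficient = 2
x_4 = 3.7500, f(x_4) = 15.062500, coefficient = 1

I ≈ (0.437500/2) × 76.421875 = 16.717285
Exact value: 16.661458
Error: 0.055827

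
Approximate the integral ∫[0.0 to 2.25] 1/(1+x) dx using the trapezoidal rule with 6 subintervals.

f(x) = 1/(1+x)
a = 0.0, b = 2.25, n = 6
h = (b - a)/n = 0.375000

Trapezoidal rule: (h/2)[f(x₀) + 2f(x₁) + 2f(x₂) + ... + f(xₙ)]

x_0 = 0.0000, f(x_0) = 1.000000, coefficient = 1
x_1 = 0.3750, f(x_1) = 0.727273, coefficient = 2
x_2 = 0.7500, f(x_2) = 0.571429, coefficient = 2
x_3 = 1.1250, f(x_3) = 0.470588, coefficient = 2
x_4 = 1.5000, f(x_4) = 0.400000, coefficient = 2
x_5 = 1.8750, f(x_5) = 0.347826, coefficient = 2
x_6 = 2.2500, f(x_6) = 0.307692, coefficient = 1

I ≈ (0.375000/2) × 6.341924 = 1.189111
Exact value: 1.178655
Error: 0.010456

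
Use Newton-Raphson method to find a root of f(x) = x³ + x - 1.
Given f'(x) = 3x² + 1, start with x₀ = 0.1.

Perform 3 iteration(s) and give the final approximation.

f(x) = x³ + x - 1
f'(x) = 3x² + 1
x₀ = 0.1

Newton-Raphson formula: x_{n+1} = x_n - f(x_n)/f'(x_n)

Iteration 1:
  f(0.100000) = -0.899000
  f'(0.100000) = 1.030000
  x_1 = 0.100000 - (-0.899000)/1.030000 = 0.972816
Iteration 2:
  f(0.972816) = 0.893459
  f'(0.972816) = 3.839110
  x_2 = 0.972816 - 0.893459/3.839110 = 0.740090
Iteration 3:
  f(0.740090) = 0.145462
  f'(0.740090) = 2.643200
  x_3 = 0.740090 - 0.145462/2.643200 = 0.685058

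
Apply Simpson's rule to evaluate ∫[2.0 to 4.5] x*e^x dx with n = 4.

f(x) = x*e^x
a = 2.0, b = 4.5, n = 4
h = (b - a)/n = 0.625000

Simpson's rule: (h/3)[f(x₀) + 4f(x₁) + 2f(x₂) + ... + f(xₙ)]

x_0 = 2.0000, f(x_0) = 14.778112, coefficient = 1
x_1 = 2.6250, f(x_1) = 36.237007, coefficient = 4
x_2 = 3.2500, f(x_2) = 83.818605, coefficient = 2
x_3 = 3.8750, f(x_3) = 186.707956, coefficient = 4
x_4 = 4.5000, f(x_4) = 405.077091, coefficient = 1

I ≈ (0.625000/3) × 1479.272265 = 308.181722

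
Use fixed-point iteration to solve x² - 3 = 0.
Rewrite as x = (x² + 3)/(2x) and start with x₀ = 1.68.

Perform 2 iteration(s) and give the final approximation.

Equation: x² - 3 = 0
Fixed-point form: x = (x² + 3)/(2x)
x₀ = 1.68

x_1 = g(1.680000) = 1.732857
x_2 = g(1.732857) = 1.732051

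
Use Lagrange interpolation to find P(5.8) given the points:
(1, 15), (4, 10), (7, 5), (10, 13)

Lagrange interpolation formula:
P(x) = Σ yᵢ × Lᵢ(x)
where Lᵢ(x) = Π_{j≠i} (x - xⱼ)/(xᵢ - xⱼ)

L_0(5.8) = (5.8 - 4)/(1 - 4) × (5.8 - 7)/(1 - 7) × (5.8 - 10)/(1 - 10) = -0.056000
L_1(5.8) = (5.8 - 1)/(4 - 1) × (5.8 - 7)/(4 - 7) × (5.8 - 10)/(4 - 10) = 0.448000
L_2(5.8) = (5.8 - 1)/(7 - 1) × (5.8 - 4)/(7 - 4) × (5.8 - 10)/(7 - 10) = 0.672000
L_3(5.8) = (5.8 - 1)/(10 - 1) × (5.8 - 4)/(10 - 4) × (5.8 - 7)/(10 - 7) = -0.064000

P(5.8) = 15×L_0(5.8) + 10×L_1(5.8) + 5×L_2(5.8) + 13×L_3(5.8)
P(5.8) = 6.168000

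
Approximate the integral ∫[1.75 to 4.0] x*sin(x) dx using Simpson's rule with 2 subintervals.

f(x) = x*sin(x)
a = 1.75, b = 4.0, n = 2
h = (b - a)/n = 1.125000

Simpson's rule: (h/3)[f(x₀) + 4f(x₁) + 2f(x₂) + ... + f(xₙ)]

x_0 = 1.7500, f(x_0) = 1.721975, coefficient = 1
x_1 = 2.8750, f(x_1) = 0.757407, coefficient = 4
x_2 = 4.0000, f(x_2) = -3.027210, coefficient = 1

I ≈ (1.125000/3) × 1.724394 = 0.646648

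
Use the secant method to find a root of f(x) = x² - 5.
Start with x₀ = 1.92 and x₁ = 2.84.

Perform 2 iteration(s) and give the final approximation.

f(x) = x² - 5
x₀ = 1.92, x₁ = 2.84

Secant formula: x_{n+1} = x_n - f(x_n)(x_n - x_{n-1})/(f(x_n) - f(x_{n-1}))

Iteration 1:
  f(1.920000) = -1.313600
  f(2.840000) = 3.065600
  x_2 = 2.840000 - 3.065600×(2.840000 - 1.920000)/(3.065600 - (-1.313600))
       = 2.195966
Iteration 2:
  f(2.840000) = 3.065600
  f(2.195966) = -0.177732
  x_3 = 2.195966 - (-0.177732)×(2.195966 - 2.840000)/(-0.177732 - 3.065600)
       = 2.231259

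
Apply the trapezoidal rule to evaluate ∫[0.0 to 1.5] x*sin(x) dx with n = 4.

f(x) = x*sin(x)
a = 0.0, b = 1.5, n = 4
h = (b - a)/n = 0.375000

Trapezoidal rule: (h/2)[f(x₀) + 2f(x₁) + 2f(x₂) + ... + f(xₙ)]

x_0 = 0.0000, f(x_0) = 0.000000, coefficient = 1
x_1 = 0.3750, f(x_1) = 0.137352, coefficient = 2
x_2 = 0.7500, f(x_2) = 0.511229, coefficient = 2
x_3 = 1.1250, f(x_3) = 1.015051, coefficient = 2
x_4 = 1.5000, f(x_4) = 1.496242, coefficient = 1

I ≈ (0.375000/2) × 4.823507 = 0.904408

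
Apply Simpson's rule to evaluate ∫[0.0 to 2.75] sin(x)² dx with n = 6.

f(x) = sin(x)²
a = 0.0, b = 2.75, n = 6
h = (b - a)/n = 0.458333

Simpson's rule: (h/3)[f(x₀) + 4f(x₁) + 2f(x₂) + ... + f(xₙ)]

x_0 = 0.0000, f(x_0) = 0.000000, coefficient = 1
x_1 = 0.4583, f(x_1) = 0.195766, coefficient = 4
x_2 = 0.9167, f(x_2) = 0.629766, coefficient = 2
x_3 = 1.3750, f(x_3) = 0.962151, coefficient = 4
x_4 = 1.8333, f(x_4) = 0.932643, coefficient = 2
x_5 = 2.2917, f(x_5) = 0.564349, coefficient = 4
x_6 = 2.7500, f(x_6) = 0.145665, coefficient = 1

I ≈ (0.458333/3) × 10.159546 = 1.552153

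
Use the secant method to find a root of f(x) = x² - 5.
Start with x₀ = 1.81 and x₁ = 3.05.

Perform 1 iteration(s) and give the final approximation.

f(x) = x² - 5
x₀ = 1.81, x₁ = 3.05

Secant formula: x_{n+1} = x_n - f(x_n)(x_n - x_{n-1})/(f(x_n) - f(x_{n-1}))

Iteration 1:
  f(1.810000) = -1.723900
  f(3.050000) = 4.302500
  x_2 = 3.050000 - 4.302500×(3.050000 - 1.810000)/(4.302500 - (-1.723900))
       = 2.164712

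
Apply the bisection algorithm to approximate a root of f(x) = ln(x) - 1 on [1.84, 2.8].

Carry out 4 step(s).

f(x) = ln(x) - 1
Initial interval: [1.84, 2.8]

Iteration 1:
  c_1 = (1.840000 + 2.800000)/2 = 2.320000
  f(c_1) = f(2.320000) = -0.158433
  f(a) × f(c) ≥ 0, new interval: [2.320000, 2.800000]
Iteration 2:
  c_2 = (2.320000 + 2.800000)/2 = 2.560000
  f(c_2) = f(2.560000) = -0.059993
  f(a) × f(c) ≥ 0, new interval: [2.560000, 2.800000]
Iteration 3:
  c_3 = (2.560000 + 2.800000)/2 = 2.680000
  f(c_3) = f(2.680000) = -0.014183
  f(a) × f(c) ≥ 0, new interval: [2.680000, 2.800000]
Iteration 4:
  c_4 = (2.680000 + 2.800000)/2 = 2.740000
  f(c_4) = f(2.740000) = 0.007958
  f(a) × f(c) < 0, new interval: [2.680000, 2.740000]

After 4 iteration(s), the approximation is c_4 = 2.740000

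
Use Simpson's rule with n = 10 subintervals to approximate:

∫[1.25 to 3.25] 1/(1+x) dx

f(x) = 1/(1+x)
a = 1.25, b = 3.25, n = 10
h = (b - a)/n = 0.200000

Simpson's rule: (h/3)[f(x₀) + 4f(x₁) + 2f(x₂) + ... + f(xₙ)]

x_0 = 1.2500, f(x_0) = 0.444444, coefficient = 1
x_1 = 1.4500, f(x_1) = 0.408163, coefficient = 4
x_2 = 1.6500, f(x_2) = 0.377358, coefficient = 2
x_3 = 1.8500, f(x_3) = 0.350877, coefficient = 4
x_4 = 2.0500, f(x_4) = 0.327869, coefficient = 2
x_5 = 2.2500, f(x_5) = 0.307692, coefficient = 4
x_6 = 2.4500, f(x_6) = 0.289855, coefficient = 2
x_7 = 2.6500, f(x_7) = 0.273973, coefficient = 4
x_8 = 2.8500, f(x_8) = 0.259740, coefficient = 2
x_9 = 3.0500, f(x_9) = 0.246914, coefficient = 4
x_10 = 3.2500, f(x_10) = 0.235294, coefficient = 1

I ≈ (0.200000/3) × 9.539860 = 0.635991
Exact value: 0.635989
Error: 0.000002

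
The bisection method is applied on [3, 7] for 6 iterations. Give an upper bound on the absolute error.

Bisection error bound: |error| ≤ (b-a)/2^n
|error| ≤ (7 - 3)/2^6 = 4/2^6
|error| ≤ 0.0625000000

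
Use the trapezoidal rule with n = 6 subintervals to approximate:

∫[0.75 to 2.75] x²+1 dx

f(x) = x²+1
a = 0.75, b = 2.75, n = 6
h = (b - a)/n = 0.333333

Trapezoidal rule: (h/2)[f(x₀) + 2f(x₁) + 2f(x₂) + ... + f(xₙ)]

x_0 = 0.7500, f(x_0) = 1.562500, coefficient = 1
x_1 = 1.0833, f(x_1) = 2.173611, coefficient = 2
x_2 = 1.4167, f(x_2) = 3.006944, coefficient = 2
x_3 = 1.7500, f(x_3) = 4.062500, coefficient = 2
x_4 = 2.0833, f(x_4) = 5.340278, coefficient = 2
x_5 = 2.4167, f(x_5) = 6.840278, coefficient = 2
x_6 = 2.7500, f(x_6) = 8.562500, coefficient = 1

I ≈ (0.333333/2) × 52.972222 = 8.828704
Exact value: 8.791667
Error: 0.037037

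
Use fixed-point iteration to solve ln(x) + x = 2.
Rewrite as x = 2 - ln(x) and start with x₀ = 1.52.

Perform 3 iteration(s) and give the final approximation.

Equation: ln(x) + x = 2
Fixed-point form: x = 2 - ln(x)
x₀ = 1.52

x_1 = g(1.520000) = 1.581290
x_2 = g(1.581290) = 1.541759
x_3 = g(1.541759) = 1.567076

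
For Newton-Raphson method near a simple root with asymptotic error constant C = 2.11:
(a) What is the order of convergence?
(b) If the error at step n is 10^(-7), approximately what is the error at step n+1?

(a) Newton-Raphson has quadratic (order 2) convergence near simple roots.
    This means |e_{n+1}| ≈ C|e_n|².

(b) With |e_n| = 10^(-7) and C = 2.11:
    |e_{n+1}| ≈ 2.11 × (10^(-7))² = 2.11 × 10^(-14)

(a) 2 (quadratic); (b) |e_{n+1}| ≈ 2.110e-14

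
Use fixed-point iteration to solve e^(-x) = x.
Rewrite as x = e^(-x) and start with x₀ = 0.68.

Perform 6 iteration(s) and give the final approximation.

Equation: e^(-x) = x
Fixed-point form: x = e^(-x)
x₀ = 0.68

x_1 = g(0.680000) = 0.506617
x_2 = g(0.506617) = 0.602531
x_3 = g(0.602531) = 0.547425
x_4 = g(0.547425) = 0.578438
x_5 = g(0.578438) = 0.560774
x_6 = g(0.560774) = 0.570767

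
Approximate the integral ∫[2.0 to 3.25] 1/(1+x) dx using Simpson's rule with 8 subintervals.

f(x) = 1/(1+x)
a = 2.0, b = 3.25, n = 8
h = (b - a)/n = 0.156250

Simpson's rule: (h/3)[f(x₀) + 4f(x₁) + 2f(x₂) + ... + f(xₙ)]

x_0 = 2.0000, f(x_0) = 0.333333, coefficient = 1
x_1 = 2.1562, f(x_1) = 0.316832, coefficient = 4
x_2 = 2.3125, f(x_2) = 0.301887, coefficient = 2
x_3 = 2.4688, f(x_3) = 0.288288, coefficient = 4
x_4 = 2.6250, f(x_4) = 0.275862, coefficient = 2
x_5 = 2.7812, f(x_5) = 0.264463, coefficient = 4
x_6 = 2.9375, f(x_6) = 0.253968, coefficient = 2
x_7 = 3.0938, f(x_7) = 0.244275, coefficient = 4
x_8 = 3.2500, f(x_8) = 0.235294, coefficient = 1

I ≈ (0.156250/3) × 6.687492 = 0.348307
Exact value: 0.348307
Error: 0.000000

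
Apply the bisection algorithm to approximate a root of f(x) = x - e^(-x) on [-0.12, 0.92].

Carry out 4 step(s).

f(x) = x - e^(-x)
Initial interval: [-0.12, 0.92]

Iteration 1:
  c_1 = (-0.120000 + 0.920000)/2 = 0.400000
  f(c_1) = f(0.400000) = -0.270320
  f(a) × f(c) ≥ 0, new interval: [0.400000, 0.920000]
Iteration 2:
  c_2 = (0.400000 + 0.920000)/2 = 0.660000
  f(c_2) = f(0.660000) = 0.143149
  f(a) × f(c) < 0, new interval: [0.400000, 0.660000]
Iteration 3:
  c_3 = (0.400000 + 0.660000)/2 = 0.530000
  f(c_3) = f(0.530000) = -0.058605
  f(a) × f(c) ≥ 0, new interval: [0.530000, 0.660000]
Iteration 4:
  c_4 = (0.530000 + 0.660000)/2 = 0.595000
  f(c_4) = f(0.595000) = 0.043437
  f(a) × f(c) < 0, new interval: [0.530000, 0.595000]

After 4 iteration(s), the approximation is c_4 = 0.595000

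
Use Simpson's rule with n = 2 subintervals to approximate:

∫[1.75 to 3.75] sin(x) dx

f(x) = sin(x)
a = 1.75, b = 3.75, n = 2
h = (b - a)/n = 1.000000

Simpson's rule: (h/3)[f(x₀) + 4f(x₁) + 2f(x₂) + ... + f(xₙ)]

x_0 = 1.7500, f(x_0) = 0.983986, coefficient = 1
x_1 = 2.7500, f(x_1) = 0.381661, coefficient = 4
x_2 = 3.7500, f(x_2) = -0.571561, coefficient = 1

I ≈ (1.000000/3) × 1.939069 = 0.646356
Exact value: 0.642313
Error: 0.004043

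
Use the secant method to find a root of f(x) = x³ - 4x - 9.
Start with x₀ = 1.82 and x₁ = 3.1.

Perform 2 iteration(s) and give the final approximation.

f(x) = x³ - 4x - 9
x₀ = 1.82, x₁ = 3.1

Secant formula: x_{n+1} = x_n - f(x_n)(x_n - x_{n-1})/(f(x_n) - f(x_{n-1}))

Iteration 1:
  f(1.820000) = -10.251432
  f(3.100000) = 8.391000
  x_2 = 3.100000 - 8.391000×(3.100000 - 1.820000)/(8.391000 - (-10.251432))
       = 2.523869
Iteration 2:
  f(3.100000) = 8.391000
  f(2.523869) = -3.018643
  x_3 = 2.523869 - (-3.018643)×(2.523869 - 3.100000)/(-3.018643 - 8.391000)
       = 2.676296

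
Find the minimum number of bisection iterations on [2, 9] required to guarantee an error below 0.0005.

We need (b-a)/2^n ≤ 0.0005
(9 - 2)/2^n ≤ 0.0005
7/2^n ≤ 0.0005
2^n ≥ 14000
n ≥ log₂(14000) = 13.77
n ≥ 14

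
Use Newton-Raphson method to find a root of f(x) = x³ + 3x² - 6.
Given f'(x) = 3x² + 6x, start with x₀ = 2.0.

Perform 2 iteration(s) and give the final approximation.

f(x) = x³ + 3x² - 6
f'(x) = 3x² + 6x
x₀ = 2.0

Newton-Raphson formula: x_{n+1} = x_n - f(x_n)/f'(x_n)

Iteration 1:
  f(2.000000) = 14.000000
  f'(2.000000) = 24.000000
  x_1 = 2.000000 - 14.000000/24.000000 = 1.416667
Iteration 2:
  f(1.416667) = 2.864005
  f'(1.416667) = 14.520833
  x_2 = 1.416667 - 2.864005/14.520833 = 1.219432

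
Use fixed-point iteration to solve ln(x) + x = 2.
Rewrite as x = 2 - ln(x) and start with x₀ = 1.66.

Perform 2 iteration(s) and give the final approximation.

Equation: ln(x) + x = 2
Fixed-point form: x = 2 - ln(x)
x₀ = 1.66

x_1 = g(1.660000) = 1.493182
x_2 = g(1.493182) = 1.599090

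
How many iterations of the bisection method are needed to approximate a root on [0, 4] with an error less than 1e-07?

We need (b-a)/2^n ≤ 1e-07
(4 - 0)/2^n ≤ 1e-07
4/2^n ≤ 1e-07
2^n ≥ 40000000
n ≥ log₂(40000000) = 25.25
n ≥ 26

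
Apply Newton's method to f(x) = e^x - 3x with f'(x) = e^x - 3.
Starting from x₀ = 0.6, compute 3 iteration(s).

f(x) = e^x - 3x
f'(x) = e^x - 3
x₀ = 0.6

Newton-Raphson formula: x_{n+1} = x_n - f(x_n)/f'(x_n)

Iteration 1:
  f(0.600000) = 0.022119
  f'(0.600000) = -1.177881
  x_1 = 0.600000 - 0.022119/(-1.177881) = 0.618778
Iteration 2:
  f(0.618778) = 0.000323
  f'(0.618778) = -1.143341
  x_2 = 0.618778 - 0.000323/(-1.143341) = 0.619061
Iteration 3:
  f(0.619061) = 0.000000
  f'(0.619061) = -1.142816
  x_3 = 0.619061 - 0.000000/(-1.142816) = 0.619061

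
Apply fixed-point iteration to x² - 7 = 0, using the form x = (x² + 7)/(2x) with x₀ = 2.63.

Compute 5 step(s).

Equation: x² - 7 = 0
Fixed-point form: x = (x² + 7)/(2x)
x₀ = 2.63

x_1 = g(2.630000) = 2.645798
x_2 = g(2.645798) = 2.645751
x_3 = g(2.645751) = 2.645751
x_4 = g(2.645751) = 2.645751
x_5 = g(2.645751) = 2.645751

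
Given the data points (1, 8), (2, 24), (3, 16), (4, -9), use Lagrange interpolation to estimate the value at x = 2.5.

Lagrange interpolation formula:
P(x) = Σ yᵢ × Lᵢ(x)
where Lᵢ(x) = Π_{j≠i} (x - xⱼ)/(xᵢ - xⱼ)

L_0(2.5) = (2.5 - 2)/(1 - 2) × (2.5 - 3)/(1 - 3) × (2.5 - 4)/(1 - 4) = -0.062500
L_1(2.5) = (2.5 - 1)/(2 - 1) × (2.5 - 3)/(2 - 3) × (2.5 - 4)/(2 - 4) = 0.562500
L_2(2.5) = (2.5 - 1)/(3 - 1) × (2.5 - 2)/(3 - 2) × (2.5 - 4)/(3 - 4) = 0.562500
L_3(2.5) = (2.5 - 1)/(4 - 1) × (2.5 - 2)/(4 - 2) × (2.5 - 3)/(4 - 3) = -0.062500

P(2.5) = 8×L_0(2.5) + 24×L_1(2.5) + 16×L_2(2.5) + (-9)×L_3(2.5)
P(2.5) = 22.562500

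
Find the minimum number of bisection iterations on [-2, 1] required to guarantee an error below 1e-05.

We need (b-a)/2^n ≤ 1e-05
(1 - (-2))/2^n ≤ 1e-05
3/2^n ≤ 1e-05
2^n ≥ 300000
n ≥ log₂(300000) = 18.19
n ≥ 19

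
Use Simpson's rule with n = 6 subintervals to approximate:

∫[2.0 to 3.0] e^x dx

f(x) = e^x
a = 2.0, b = 3.0, n = 6
h = (b - a)/n = 0.166667

Simpson's rule: (h/3)[f(x₀) + 4f(x₁) + 2f(x₂) + ... + f(xₙ)]

x_0 = 2.0000, f(x_0) = 7.389056, coefficient = 1
x_1 = 2.1667, f(x_1) = 8.729138, coefficient = 4
x_2 = 2.3333, f(x_2) = 10.312259, coefficient = 2
x_3 = 2.5000, f(x_3) = 12.182494, coefficient = 4
x_4 = 2.6667, f(x_4) = 14.391916, coefficient = 2
x_5 = 2.8333, f(x_5) = 17.002040, coefficient = 4
x_6 = 3.0000, f(x_6) = 20.085537, coefficient = 1

I ≈ (0.166667/3) × 228.537631 = 12.696535
Exact value: 12.696481
Error: 0.000054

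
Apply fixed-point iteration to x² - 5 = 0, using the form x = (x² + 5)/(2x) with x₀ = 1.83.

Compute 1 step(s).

Equation: x² - 5 = 0
Fixed-point form: x = (x² + 5)/(2x)
x₀ = 1.83

x_1 = g(1.830000) = 2.281120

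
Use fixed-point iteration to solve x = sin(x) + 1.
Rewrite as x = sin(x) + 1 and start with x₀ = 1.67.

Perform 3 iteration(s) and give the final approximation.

Equation: x = sin(x) + 1
Fixed-point form: x = sin(x) + 1
x₀ = 1.67

x_1 = g(1.670000) = 1.995083
x_2 = g(1.995083) = 1.911332
x_3 = g(1.911332) = 1.942576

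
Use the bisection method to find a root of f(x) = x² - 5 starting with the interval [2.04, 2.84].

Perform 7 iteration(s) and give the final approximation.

f(x) = x² - 5
Initial interval: [2.04, 2.84]

Iteration 1:
  c_1 = (2.040000 + 2.840000)/2 = 2.440000
  f(c_1) = f(2.440000) = 0.953600
  f(a) × f(c) < 0, new interval: [2.040000, 2.440000]
Iteration 2:
  c_2 = (2.040000 + 2.440000)/2 = 2.240000
  f(c_2) = f(2.240000) = 0.017600
  f(a) × f(c) < 0, new interval: [2.040000, 2.240000]
Iteration 3:
  c_3 = (2.040000 + 2.240000)/2 = 2.140000
  f(c_3) = f(2.140000) = -0.420400
  f(a) × f(c) ≥ 0, new interval: [2.140000, 2.240000]
Iteration 4:
  c_4 = (2.140000 + 2.240000)/2 = 2.190000
  f(c_4) = f(2.190000) = -0.203900
  f(a) × f(c) ≥ 0, new interval: [2.190000, 2.240000]
Iteration 5:
  c_5 = (2.190000 + 2.240000)/2 = 2.215000
  f(c_5) = f(2.215000) = -0.093775
  f(a) × f(c) ≥ 0, new interval: [2.215000, 2.240000]
Iteration 6:
  c_6 = (2.215000 + 2.240000)/2 = 2.227500
  f(c_6) = f(2.227500) = -0.038244
  f(a) × f(c) ≥ 0, new interval: [2.227500, 2.240000]
Iteration 7:
  c_7 = (2.227500 + 2.240000)/2 = 2.233750
  f(c_7) = f(2.233750) = -0.010361
  f(a) × f(c) ≥ 0, new interval: [2.233750, 2.240000]

After 7 iteration(s), the approximation is c_7 = 2.233750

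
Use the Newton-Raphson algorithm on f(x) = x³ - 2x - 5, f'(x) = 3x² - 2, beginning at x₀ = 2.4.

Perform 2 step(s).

f(x) = x³ - 2x - 5
f'(x) = 3x² - 2
x₀ = 2.4

Newton-Raphson formula: x_{n+1} = x_n - f(x_n)/f'(x_n)

Iteration 1:
  f(2.400000) = 4.024000
  f'(2.400000) = 15.280000
  x_1 = 2.400000 - 4.024000/15.280000 = 2.136649
Iteration 2:
  f(2.136649) = 0.481082
  f'(2.136649) = 11.695810
  x_2 = 2.136649 - 0.481082/11.695810 = 2.095516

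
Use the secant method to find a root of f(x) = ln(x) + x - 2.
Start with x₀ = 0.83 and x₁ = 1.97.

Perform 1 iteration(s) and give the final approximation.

f(x) = ln(x) + x - 2
x₀ = 0.83, x₁ = 1.97

Secant formula: x_{n+1} = x_n - f(x_n)(x_n - x_{n-1})/(f(x_n) - f(x_{n-1}))

Iteration 1:
  f(0.830000) = -1.356330
  f(1.970000) = 0.648034
  x_2 = 1.970000 - 0.648034×(1.970000 - 0.830000)/(0.648034 - (-1.356330))
       = 1.601425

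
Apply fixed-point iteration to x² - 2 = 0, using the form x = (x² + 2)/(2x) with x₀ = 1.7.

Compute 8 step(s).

Equation: x² - 2 = 0
Fixed-point form: x = (x² + 2)/(2x)
x₀ = 1.7

x_1 = g(1.700000) = 1.438235
x_2 = g(1.438235) = 1.414414
x_3 = g(1.414414) = 1.414214
x_4 = g(1.414214) = 1.414214
x_5 = g(1.414214) = 1.414214
x_6 = g(1.414214) = 1.414214
x_7 = g(1.414214) = 1.414214
x_8 = g(1.414214) = 1.414214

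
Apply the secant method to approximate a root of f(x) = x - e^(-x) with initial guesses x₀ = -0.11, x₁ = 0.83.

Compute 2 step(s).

f(x) = x - e^(-x)
x₀ = -0.11, x₁ = 0.83

Secant formula: x_{n+1} = x_n - f(x_n)(x_n - x_{n-1})/(f(x_n) - f(x_{n-1}))

Iteration 1:
  f(-0.110000) = -1.226278
  f(0.830000) = 0.393951
  x_2 = 0.830000 - 0.393951×(0.830000 - (-0.110000))/(0.393951 - (-1.226278))
       = 0.601444
Iteration 2:
  f(0.830000) = 0.393951
  f(0.601444) = 0.053424
  x_3 = 0.601444 - 0.053424×(0.601444 - 0.830000)/(0.053424 - 0.393951)
       = 0.565586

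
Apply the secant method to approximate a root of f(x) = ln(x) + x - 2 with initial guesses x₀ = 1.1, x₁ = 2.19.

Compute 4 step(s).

f(x) = ln(x) + x - 2
x₀ = 1.1, x₁ = 2.19

Secant formula: x_{n+1} = x_n - f(x_n)(x_n - x_{n-1})/(f(x_n) - f(x_{n-1}))

Iteration 1:
  f(1.100000) = -0.804690
  f(2.190000) = 0.973902
  x_2 = 2.190000 - 0.973902×(2.190000 - 1.100000)/(0.973902 - (-0.804690))
       = 1.593150
Iteration 2:
  f(2.190000) = 0.973902
  f(1.593150) = 0.058863
  x_3 = 1.593150 - 0.058863×(1.593150 - 2.190000)/(0.058863 - 0.973902)
       = 1.554755
Iteration 3:
  f(1.593150) = 0.058863
  f(1.554755) = -0.003926
  x_4 = 1.554755 - (-0.003926)×(1.554755 - 1.593150)/(-0.003926 - 0.058863)
       = 1.557156
Iteration 4:
  f(1.554755) = -0.003926
  f(1.557156) = 0.000018
  x_5 = 1.557156 - 0.000018×(1.557156 - 1.554755)/(0.000018 - (-0.003926))
       = 1.557146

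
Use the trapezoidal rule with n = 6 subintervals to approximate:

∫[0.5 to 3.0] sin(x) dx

f(x) = sin(x)
a = 0.5, b = 3.0, n = 6
h = (b - a)/n = 0.416667

Trapezoidal rule: (h/2)[f(x₀) + 2f(x₁) + 2f(x₂) + ... + f(xₙ)]

x_0 = 0.5000, f(x_0) = 0.479426, coefficient = 1
x_1 = 0.9167, f(x_1) = 0.793578, coefficient = 2
x_2 = 1.3333, f(x_2) = 0.971938, coefficient = 2
x_3 = 1.7500, f(x_3) = 0.983986, coefficient = 2
x_4 = 2.1667, f(x_4) = 0.827660, coefficient = 2
x_5 = 2.5833, f(x_5) = 0.529711, coefficient = 2
x_6 = 3.0000, f(x_6) = 0.141120, coefficient = 1

I ≈ (0.416667/2) × 8.834291 = 1.840477
Exact value: 1.867575
Error: 0.027098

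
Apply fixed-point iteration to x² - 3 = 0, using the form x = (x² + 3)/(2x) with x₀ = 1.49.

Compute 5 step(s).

Equation: x² - 3 = 0
Fixed-point form: x = (x² + 3)/(2x)
x₀ = 1.49

x_1 = g(1.490000) = 1.751711
x_2 = g(1.751711) = 1.732161
x_3 = g(1.732161) = 1.732051
x_4 = g(1.732051) = 1.732051
x_5 = g(1.732051) = 1.732051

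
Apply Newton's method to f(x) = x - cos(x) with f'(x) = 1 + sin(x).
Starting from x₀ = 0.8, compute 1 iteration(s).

f(x) = x - cos(x)
f'(x) = 1 + sin(x)
x₀ = 0.8

Newton-Raphson formula: x_{n+1} = x_n - f(x_n)/f'(x_n)

Iteration 1:
  f(0.800000) = 0.103293
  f'(0.800000) = 1.717356
  x_1 = 0.800000 - 0.103293/1.717356 = 0.739853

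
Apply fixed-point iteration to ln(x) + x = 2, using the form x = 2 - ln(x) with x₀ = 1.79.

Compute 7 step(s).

Equation: ln(x) + x = 2
Fixed-point form: x = 2 - ln(x)
x₀ = 1.79

x_1 = g(1.790000) = 1.417784
x_2 = g(1.417784) = 1.650905
x_3 = g(1.650905) = 1.498677
x_4 = g(1.498677) = 1.595418
x_5 = g(1.595418) = 1.532865
x_6 = g(1.532865) = 1.572862
x_7 = g(1.572862) = 1.547103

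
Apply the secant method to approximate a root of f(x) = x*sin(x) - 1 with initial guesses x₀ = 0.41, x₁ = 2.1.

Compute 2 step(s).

f(x) = x*sin(x) - 1
x₀ = 0.41, x₁ = 2.1

Secant formula: x_{n+1} = x_n - f(x_n)(x_n - x_{n-1})/(f(x_n) - f(x_{n-1}))

Iteration 1:
  f(0.410000) = -0.836570
  f(2.100000) = 0.812740
  x_2 = 2.100000 - 0.812740×(2.100000 - 0.410000)/(0.812740 - (-0.836570))
       = 1.267209
Iteration 2:
  f(2.100000) = 0.812740
  f(1.267209) = 0.209260
  x_3 = 1.267209 - 0.209260×(1.267209 - 2.100000)/(0.209260 - 0.812740)
       = 0.978434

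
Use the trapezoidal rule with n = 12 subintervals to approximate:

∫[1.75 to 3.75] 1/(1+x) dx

f(x) = 1/(1+x)
a = 1.75, b = 3.75, n = 12
h = (b - a)/n = 0.166667

Trapezoidal rule: (h/2)[f(x₀) + 2f(x₁) + 2f(x₂) + ... + f(xₙ)]

x_0 = 1.7500, f(x_0) = 0.363636, coefficient = 1
x_1 = 1.9167, f(x_1) = 0.342857, coefficient = 2
x_2 = 2.0833, f(x_2) = 0.324324, coefficient = 2
x_3 = 2.2500, f(x_3) = 0.307692, coefficient = 2
x_4 = 2.4167, f(x_4) = 0.292683, coefficient = 2
x_5 = 2.5833, f(x_5) = 0.279070, coefficient = 2
x_6 = 2.7500, f(x_6) = 0.266667, coefficient = 2
x_7 = 2.9167, f(x_7) = 0.255319, coefficient = 2
x_8 = 3.0833, f(x_8) = 0.244898, coefficient = 2
x_9 = 3.2500, f(x_9) = 0.235294, coefficient = 2
x_10 = 3.4167, f(x_10) = 0.226415, coefficient = 2
x_11 = 3.5833, f(x_11) = 0.218182, coefficient = 2
x_12 = 3.7500, f(x_12) = 0.210526, coefficient = 1

I ≈ (0.166667/2) × 6.560965 = 0.546747
Exact value: 0.546544
Error: 0.000203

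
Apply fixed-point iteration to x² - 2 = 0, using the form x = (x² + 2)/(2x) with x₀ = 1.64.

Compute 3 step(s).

Equation: x² - 2 = 0
Fixed-point form: x = (x² + 2)/(2x)
x₀ = 1.64

x_1 = g(1.640000) = 1.429756
x_2 = g(1.429756) = 1.414298
x_3 = g(1.414298) = 1.414214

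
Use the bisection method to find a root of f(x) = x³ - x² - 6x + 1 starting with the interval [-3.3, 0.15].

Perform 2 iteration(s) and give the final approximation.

f(x) = x³ - x² - 6x + 1
Initial interval: [-3.3, 0.15]

Iteration 1:
  c_1 = (-3.300000 + 0.150000)/2 = -1.575000
  f(c_1) = f(-1.575000) = 4.062391
  f(a) × f(c) < 0, new interval: [-3.300000, -1.575000]
Iteration 2:
  c_2 = (-3.300000 + (-1.575000))/2 = -2.437500
  f(c_2) = f(-2.437500) = -4.798584
  f(a) × f(c) ≥ 0, new interval: [-2.437500, -1.575000]

After 2 iteration(s), the approximation is c_2 = -2.437500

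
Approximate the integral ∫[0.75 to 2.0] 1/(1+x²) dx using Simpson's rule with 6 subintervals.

f(x) = 1/(1+x²)
a = 0.75, b = 2.0, n = 6
h = (b - a)/n = 0.208333

Simpson's rule: (h/3)[f(x₀) + 4f(x₁) + 2f(x₂) + ... + f(xₙ)]

x_0 = 0.7500, f(x_0) = 0.640000, coefficient = 1
x_1 = 0.9583, f(x_1) = 0.521267, coefficient = 4
x_2 = 1.1667, f(x_2) = 0.423529, coefficient = 2
x_3 = 1.3750, f(x_3) = 0.345946, coefficient = 4
x_4 = 1.5833, f(x_4) = 0.285149, coefficient = 2
x_5 = 1.7917, f(x_5) = 0.237526, coefficient = 4
x_6 = 2.0000, f(x_6) = 0.200000, coefficient = 1

I ≈ (0.208333/3) × 6.676311 = 0.463633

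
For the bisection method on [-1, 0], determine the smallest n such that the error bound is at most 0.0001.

We need (b-a)/2^n ≤ 0.0001
(0 - (-1))/2^n ≤ 0.0001
1/2^n ≤ 0.0001
2^n ≥ 10000
n ≥ log₂(10000) = 13.29
n ≥ 14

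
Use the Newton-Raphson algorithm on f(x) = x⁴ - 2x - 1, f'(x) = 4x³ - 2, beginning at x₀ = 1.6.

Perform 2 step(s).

f(x) = x⁴ - 2x - 1
f'(x) = 4x³ - 2
x₀ = 1.6

Newton-Raphson formula: x_{n+1} = x_n - f(x_n)/f'(x_n)

Iteration 1:
  f(1.600000) = 2.353600
  f'(1.600000) = 14.384000
  x_1 = 1.600000 - 2.353600/14.384000 = 1.436374
Iteration 2:
  f(1.436374) = 0.383921
  f'(1.436374) = 9.853930
  x_2 = 1.436374 - 0.383921/9.853930 = 1.397413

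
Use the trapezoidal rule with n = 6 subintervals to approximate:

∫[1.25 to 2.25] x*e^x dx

f(x) = x*e^x
a = 1.25, b = 2.25, n = 6
h = (b - a)/n = 0.166667

Trapezoidal rule: (h/2)[f(x₀) + 2f(x₁) + 2f(x₂) + ... + f(xₙ)]

x_0 = 1.2500, f(x_0) = 4.362929, coefficient = 1
x_1 = 1.4167, f(x_1) = 5.841417, coefficient = 2
x_2 = 1.5833, f(x_2) = 7.712679, coefficient = 2
x_3 = 1.7500, f(x_3) = 10.070555, coefficient = 2
x_4 = 1.9167, f(x_4) = 13.029998, coefficient = 2
x_5 = 2.0833, f(x_5) = 16.731656, coefficient = 2
x_6 = 2.2500, f(x_6) = 21.347406, coefficient = 1

I ≈ (0.166667/2) × 132.482945 = 11.040245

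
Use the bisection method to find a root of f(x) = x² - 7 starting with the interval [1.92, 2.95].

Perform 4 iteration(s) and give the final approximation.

f(x) = x² - 7
Initial interval: [1.92, 2.95]

Iteration 1:
  c_1 = (1.920000 + 2.950000)/2 = 2.435000
  f(c_1) = f(2.435000) = -1.070775
  f(a) × f(c) ≥ 0, new interval: [2.435000, 2.950000]
Iteration 2:
  c_2 = (2.435000 + 2.950000)/2 = 2.692500
  f(c_2) = f(2.692500) = 0.249556
  f(a) × f(c) < 0, new interval: [2.435000, 2.692500]
Iteration 3:
  c_3 = (2.435000 + 2.692500)/2 = 2.563750
  f(c_3) = f(2.563750) = -0.427186
  f(a) × f(c) ≥ 0, new interval: [2.563750, 2.692500]
Iteration 4:
  c_4 = (2.563750 + 2.692500)/2 = 2.628125
  f(c_4) = f(2.628125) = -0.092959
  f(a) × f(c) ≥ 0, new interval: [2.628125, 2.692500]

After 4 iteration(s), the approximation is c_4 = 2.628125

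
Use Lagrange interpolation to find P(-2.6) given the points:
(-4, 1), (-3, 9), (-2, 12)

Lagrange interpolation formula:
P(x) = Σ yᵢ × Lᵢ(x)
where Lᵢ(x) = Π_{j≠i} (x - xⱼ)/(xᵢ - xⱼ)

L_0(-2.6) = (-2.6 - (-3))/(-4 - (-3)) × (-2.6 - (-2))/(-4 - (-2)) = -0.120000
L_1(-2.6) = (-2.6 - (-4))/(-3 - (-4)) × (-2.6 - (-2))/(-3 - (-2)) = 0.840000
L_2(-2.6) = (-2.6 - (-4))/(-2 - (-4)) × (-2.6 - (-3))/(-2 - (-3)) = 0.280000

P(-2.6) = 1×L_0(-2.6) + 9×L_1(-2.6) + 12×L_2(-2.6)
P(-2.6) = 10.800000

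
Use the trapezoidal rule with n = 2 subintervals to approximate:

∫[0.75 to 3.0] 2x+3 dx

f(x) = 2x+3
a = 0.75, b = 3.0, n = 2
h = (b - a)/n = 1.125000

Trapezoidal rule: (h/2)[f(x₀) + 2f(x₁) + 2f(x₂) + ... + f(xₙ)]

x_0 = 0.7500, f(x_0) = 4.500000, coefficient = 1
x_1 = 1.8750, f(x_1) = 6.750000, coefficient = 2
x_2 = 3.0000, f(x_2) = 9.000000, coefficient = 1

I ≈ (1.125000/2) × 27.000000 = 15.187500
Exact value: 15.187500
Error: 0.000000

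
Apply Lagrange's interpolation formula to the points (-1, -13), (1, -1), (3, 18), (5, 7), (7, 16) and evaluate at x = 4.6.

Lagrange interpolation formula:
P(x) = Σ yᵢ × Lᵢ(x)
where Lᵢ(x) = Π_{j≠i} (x - xⱼ)/(xᵢ - xⱼ)

L_0(4.6) = (4.6 - 1)/(-1 - 1) × (4.6 - 3)/(-1 - 3) × (4.6 - 5)/(-1 - 5) × (4.6 - 7)/(-1 - 7) = 0.014400
L_1(4.6) = (4.6 - (-1))/(1 - (-1)) × (4.6 - 3)/(1 - 3) × (4.6 - 5)/(1 - 5) × (4.6 - 7)/(1 - 7) = -0.089600
L_2(4.6) = (4.6 - (-1))/(3 - (-1)) × (4.6 - 1)/(3 - 1) × (4.6 - 5)/(3 - 5) × (4.6 - 7)/(3 - 7) = 0.302400
L_3(4.6) = (4.6 - (-1))/(5 - (-1)) × (4.6 - 1)/(5 - 1) × (4.6 - 3)/(5 - 3) × (4.6 - 7)/(5 - 7) = 0.806400
L_4(4.6) = (4.6 - (-1))/(7 - (-1)) × (4.6 - 1)/(7 - 1) × (4.6 - 3)/(7 - 3) × (4.6 - 5)/(7 - 5) = -0.033600

P(4.6) = (-13)×L_0(4.6) + (-1)×L_1(4.6) + 18×L_2(4.6) + 7×L_3(4.6) + 16×L_4(4.6)
P(4.6) = 10.452800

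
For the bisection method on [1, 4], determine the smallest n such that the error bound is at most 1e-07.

We need (b-a)/2^n ≤ 1e-07
(4 - 1)/2^n ≤ 1e-07
3/2^n ≤ 1e-07
2^n ≥ 30000000
n ≥ log₂(30000000) = 24.84
n ≥ 25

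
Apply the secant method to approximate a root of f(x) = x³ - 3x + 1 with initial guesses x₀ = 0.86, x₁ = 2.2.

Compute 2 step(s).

f(x) = x³ - 3x + 1
x₀ = 0.86, x₁ = 2.2

Secant formula: x_{n+1} = x_n - f(x_n)(x_n - x_{n-1})/(f(x_n) - f(x_{n-1}))

Iteration 1:
  f(0.860000) = -0.943944
  f(2.200000) = 5.048000
  x_2 = 2.200000 - 5.048000×(2.200000 - 0.860000)/(5.048000 - (-0.943944))
       = 1.071098
Iteration 2:
  f(2.200000) = 5.048000
  f(1.071098) = -0.984476
  x_3 = 1.071098 - (-0.984476)×(1.071098 - 2.200000)/(-0.984476 - 5.048000)
       = 1.255330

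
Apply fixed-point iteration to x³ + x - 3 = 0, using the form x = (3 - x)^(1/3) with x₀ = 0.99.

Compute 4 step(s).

Equation: x³ + x - 3 = 0
Fixed-point form: x = (3 - x)^(1/3)
x₀ = 0.99

x_1 = g(0.990000) = 1.262017
x_2 = g(1.262017) = 1.202306
x_3 = g(1.202306) = 1.215921
x_4 = g(1.215921) = 1.212843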